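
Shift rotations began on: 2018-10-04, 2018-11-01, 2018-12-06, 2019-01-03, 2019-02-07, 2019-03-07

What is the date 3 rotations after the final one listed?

2019-06-06

These are Thursdays at 28- or 35-day spacing (28, 35, 28, 35, 28).
The pattern: 1st Thursday of the month.
1st Thursday of April 2019: 2019-04-04.
1st Thursday of May 2019: 2019-05-02.
June 2019 — 1st Thursday is 2019-06-06.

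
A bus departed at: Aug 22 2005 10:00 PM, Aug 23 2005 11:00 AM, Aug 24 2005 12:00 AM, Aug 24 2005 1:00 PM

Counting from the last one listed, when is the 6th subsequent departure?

The interval is a steady 13 hours (13, 13, 13).
Aug 24 2005 1:00 PM + 13 h = Aug 25 2005 2:00 AM.
Aug 25 2005 2:00 AM + 13 h = Aug 25 2005 3:00 PM.
Aug 25 2005 3:00 PM + 13 h = Aug 26 2005 4:00 AM.
Aug 26 2005 4:00 AM + 13 h = Aug 26 2005 5:00 PM.
Aug 26 2005 5:00 PM + 13 h = Aug 27 2005 6:00 AM.
Aug 27 2005 6:00 AM + 13 h = Aug 27 2005 7:00 PM.

Aug 27 2005 7:00 PM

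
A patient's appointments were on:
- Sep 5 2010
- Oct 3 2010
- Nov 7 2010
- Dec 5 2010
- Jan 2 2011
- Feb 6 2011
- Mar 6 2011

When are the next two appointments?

Apr 3 2011, May 1 2011

Gaps: 28, 35, 28, 28, 35, 28 days — a mix of 28 and 35. Every date is a Sunday.
Each is the 1st Sunday of its month.
1st Sunday of April 2011: Apr 3 2011.
1st Sunday of May 2011: May 1 2011.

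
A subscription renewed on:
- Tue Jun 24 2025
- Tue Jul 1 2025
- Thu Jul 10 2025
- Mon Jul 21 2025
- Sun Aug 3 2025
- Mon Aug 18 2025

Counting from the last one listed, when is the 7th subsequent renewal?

Mon Jan 26 2026

Intervals are 7, 9, 11, 13, 15 days — an arithmetic progression with common difference 2.
Next gap: 17 days. Mon Aug 18 2025 + 17 days = Thu Sep 4 2025.
Next gap: 19 days. Thu Sep 4 2025 + 19 days = Tue Sep 23 2025.
Next gap: 21 days. Tue Sep 23 2025 + 21 days = Tue Oct 14 2025.
Next gap: 23 days. Tue Oct 14 2025 + 23 days = Thu Nov 6 2025.
Next gap: 25 days. Thu Nov 6 2025 + 25 days = Mon Dec 1 2025.
Next gap: 27 days. Mon Dec 1 2025 + 27 days = Sun Dec 28 2025.
Next gap: 29 days. Sun Dec 28 2025 + 29 days = Mon Jan 26 2026.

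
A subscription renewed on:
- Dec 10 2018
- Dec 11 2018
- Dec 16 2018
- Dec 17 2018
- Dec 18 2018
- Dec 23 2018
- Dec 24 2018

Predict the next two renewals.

Every event lands on a Monday or Tuesday or Sunday (gaps cycle 1, 5, 1, 1, 5, 1).
So the schedule is: every Monday, Tuesday and Sunday.
The following Tuesday is Dec 25 2018.
The following Sunday is Dec 30 2018.

Dec 25 2018, Dec 30 2018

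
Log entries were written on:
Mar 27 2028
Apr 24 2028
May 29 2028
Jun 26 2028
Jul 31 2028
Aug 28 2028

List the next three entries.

Sep 25 2028, Oct 30 2028, Nov 27 2028

All Mondays; the gaps (28, 35, 28, 35, 28) vary with month length.
This is the last Monday of each month.
Last Monday of September 2028: Sep 25 2028.
Last Monday of October 2028: Oct 30 2028.
Last Monday of November 2028: Nov 27 2028.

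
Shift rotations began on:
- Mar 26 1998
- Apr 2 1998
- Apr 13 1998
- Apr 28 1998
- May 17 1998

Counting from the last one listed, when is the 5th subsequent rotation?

Oct 19 1998

Intervals are 7, 11, 15, 19 days — an arithmetic progression with common difference 4.
Next gap: 23 days. May 17 1998 + 23 days = Jun 9 1998.
Next gap: 27 days. Jun 9 1998 + 27 days = Jul 6 1998.
Next gap: 31 days. Jul 6 1998 + 31 days = Aug 6 1998.
Next gap: 35 days. Aug 6 1998 + 35 days = Sep 10 1998.
Next gap: 39 days. Sep 10 1998 + 39 days = Oct 19 1998.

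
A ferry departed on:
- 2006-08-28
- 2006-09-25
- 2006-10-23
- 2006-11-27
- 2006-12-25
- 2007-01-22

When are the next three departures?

All dates are Mondays, 28, 28, 35, 28, 28 days apart.
Specifically, the 4th Monday of each month.
4th Monday of February 2007: 2007-02-26.
4th Monday of March 2007: 2007-03-26.
4th Monday of April 2007: 2007-04-23.

2007-02-26, 2007-03-26, 2007-04-23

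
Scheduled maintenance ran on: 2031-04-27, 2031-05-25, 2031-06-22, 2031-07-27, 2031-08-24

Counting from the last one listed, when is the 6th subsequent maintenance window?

These are Sundays at 28- or 35-day spacing (28, 28, 35, 28).
The pattern: 4th Sunday of the month.
4th Sunday of September 2031: 2031-09-28.
October 2031 — 4th Sunday is 2031-10-26.
November 2031 — 4th Sunday is 2031-11-23.
December 2031 — 4th Sunday is 2031-12-28.
January 2032 — 4th Sunday is 2032-01-25.
February 2032 — 4th Sunday is 2032-02-22.

2032-02-22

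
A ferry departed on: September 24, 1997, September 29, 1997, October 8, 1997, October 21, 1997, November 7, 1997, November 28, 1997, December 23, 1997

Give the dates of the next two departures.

January 21, 1998; February 23, 1998

Intervals are 5, 9, 13, 17, 21, 25 days — an arithmetic progression with common difference 4.
Next gap: 29 days. December 23, 1997 + 29 days = January 21, 1998.
Next gap: 33 days. January 21, 1998 + 33 days = February 23, 1998.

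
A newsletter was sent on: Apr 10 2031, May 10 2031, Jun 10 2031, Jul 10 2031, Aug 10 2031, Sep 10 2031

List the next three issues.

Oct 10 2031, Nov 10 2031, Dec 10 2031

The day-of-month is always 10 (30, 31, 30, 31, 31 days between events).
So this recurs on the 10th of each month.
October 2031: Oct 10 2031.
November 2031: Nov 10 2031.
Next: December 2031 → Dec 10 2031.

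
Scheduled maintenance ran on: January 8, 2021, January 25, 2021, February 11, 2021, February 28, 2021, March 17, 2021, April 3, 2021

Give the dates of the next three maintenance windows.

April 20, 2021; May 7, 2021; May 24, 2021

Gaps between consecutive events: 17, 17, 17, 17, 17 days — a constant 17-day interval.
April 3, 2021 + 17 days = April 20, 2021.
April 20, 2021 + 17 days = May 7, 2021.
May 7, 2021 + 17 days = May 24, 2021.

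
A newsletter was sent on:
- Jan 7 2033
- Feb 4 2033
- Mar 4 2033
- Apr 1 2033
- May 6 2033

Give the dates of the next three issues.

Jun 3 2033, Jul 1 2033, Aug 5 2033

All dates are Fridays, 28, 28, 28, 35 days apart.
Specifically, the 1st Friday of each month.
June 2033 — 1st Friday is Jun 3 2033.
July 2033 — 1st Friday is Jul 1 2033.
August 2033 — 1st Friday is Aug 5 2033.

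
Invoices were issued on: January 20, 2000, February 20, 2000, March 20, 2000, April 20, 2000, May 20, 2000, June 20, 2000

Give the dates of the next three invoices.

Each date is the 20th; the gaps (31, 29, 31, 30, 31) track the month lengths.
The rule is the 20th of each month.
Next: July 2000 → July 20, 2000.
August 2000: August 20, 2000.
Next: September 2000 → September 20, 2000.

July 20, 2000; August 20, 2000; September 20, 2000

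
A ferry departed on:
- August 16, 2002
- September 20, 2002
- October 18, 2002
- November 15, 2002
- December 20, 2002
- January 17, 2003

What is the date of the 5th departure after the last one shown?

All dates are Fridays, 35, 28, 28, 35, 28 days apart.
Specifically, the 3rd Friday of each month.
3rd Friday of February 2003: February 21, 2003.
March 2003 — 3rd Friday is March 21, 2003.
3rd Friday of April 2003: April 18, 2003.
May 2003 — 3rd Friday is May 16, 2003.
June 2003 — 3rd Friday is June 20, 2003.

June 20, 2003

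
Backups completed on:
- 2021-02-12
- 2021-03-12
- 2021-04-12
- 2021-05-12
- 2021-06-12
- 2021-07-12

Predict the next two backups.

The day-of-month is always 12 (28, 31, 30, 31, 30 days between events).
So this recurs on the 12th of each month.
August 2021: 2021-08-12.
Next: September 2021 → 2021-09-12.

2021-08-12, 2021-09-12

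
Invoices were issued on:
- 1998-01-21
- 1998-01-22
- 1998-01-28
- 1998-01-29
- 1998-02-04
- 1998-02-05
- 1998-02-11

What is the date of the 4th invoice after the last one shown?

1998-02-25

Gaps: 1, 6, 1, 6, 1, 6 days — not constant, but cyclic with period 2.
The events fall on every Wednesday and Thursday.
Next Thursday: 1998-02-12.
Next Wednesday: 1998-02-18.
The following Thursday is 1998-02-19.
The following Wednesday is 1998-02-25.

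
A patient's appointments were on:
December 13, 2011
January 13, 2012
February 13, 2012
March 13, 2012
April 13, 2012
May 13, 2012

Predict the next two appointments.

Each date is the 13th; the gaps (31, 31, 29, 31, 30) track the month lengths.
The rule is the 13th of each month.
June 2012: June 13, 2012.
Next: July 2012 → July 13, 2012.

June 13, 2012; July 13, 2012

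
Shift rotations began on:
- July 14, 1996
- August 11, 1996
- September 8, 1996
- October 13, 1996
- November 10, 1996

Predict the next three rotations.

December 8, 1996; January 12, 1997; February 9, 1997

All dates are Sundays, 28, 28, 35, 28 days apart.
Specifically, the 2nd Sunday of each month.
December 1996 — 2nd Sunday is December 8, 1996.
2nd Sunday of January 1997: January 12, 1997.
2nd Sunday of February 1997: February 9, 1997.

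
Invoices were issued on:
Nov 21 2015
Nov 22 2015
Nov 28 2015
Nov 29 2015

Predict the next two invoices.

Dec 5 2015, Dec 6 2015

Every event lands on a Saturday or Sunday (gaps cycle 1, 6, 1).
So the schedule is: every Saturday and Sunday.
Next Saturday: Dec 5 2015.
Next Sunday: Dec 6 2015.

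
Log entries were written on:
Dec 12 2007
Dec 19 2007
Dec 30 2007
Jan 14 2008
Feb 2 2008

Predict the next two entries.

The spacing grows by 4 each time: 7, 11, 15, 19 days.
Next gap: 23 days. Feb 2 2008 + 23 days = Feb 25 2008.
Next gap: 27 days. Feb 25 2008 + 27 days = Mar 23 2008.

Feb 25 2008, Mar 23 2008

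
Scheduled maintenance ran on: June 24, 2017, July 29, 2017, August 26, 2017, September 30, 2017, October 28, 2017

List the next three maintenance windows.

Every date is a Saturday; gaps 35, 28, 35, 28 days.
Each is the last Saturday of its month (at least one falls on the 29th or later, ruling out '4th Saturday').
November 2017 ends with Saturday November 25, 2017.
December 2017 ends with Saturday December 30, 2017.
Last Saturday of January 2018: January 27, 2018.

November 25, 2017; December 30, 2017; January 27, 2018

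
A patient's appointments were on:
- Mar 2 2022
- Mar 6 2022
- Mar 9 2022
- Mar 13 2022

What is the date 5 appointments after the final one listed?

The gap pattern 4, 3, 4 repeats every 2 events.
These are the Wednesdays and Sundays of each week.
Next Wednesday: Mar 16 2022.
The following Sunday is Mar 20 2022.
Next Wednesday: Mar 23 2022.
Next Sunday: Mar 27 2022.
The following Wednesday is Mar 30 2022.

Mar 30 2022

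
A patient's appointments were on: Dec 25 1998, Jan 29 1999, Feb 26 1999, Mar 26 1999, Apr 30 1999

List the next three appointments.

May 28 1999, Jun 25 1999, Jul 30 1999

These are Fridays with 35, 28, 28, 35-day gaps.
Each is the final Friday of its month — Jan 29 1999 is past the 28th, so '4th Friday' doesn't fit.
May 1999 ends with Friday May 28 1999.
June 1999 ends with Friday Jun 25 1999.
Last Friday of July 1999: Jul 30 1999.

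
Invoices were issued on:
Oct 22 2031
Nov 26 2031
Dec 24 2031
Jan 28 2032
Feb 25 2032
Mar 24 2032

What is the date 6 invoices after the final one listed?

Sep 22 2032

All dates are Wednesdays, 35, 28, 35, 28, 28 days apart.
Specifically, the 4th Wednesday of each month.
April 2032 — 4th Wednesday is Apr 28 2032.
4th Wednesday of May 2032: May 26 2032.
4th Wednesday of June 2032: Jun 23 2032.
4th Wednesday of July 2032: Jul 28 2032.
4th Wednesday of August 2032: Aug 25 2032.
4th Wednesday of September 2032: Sep 22 2032.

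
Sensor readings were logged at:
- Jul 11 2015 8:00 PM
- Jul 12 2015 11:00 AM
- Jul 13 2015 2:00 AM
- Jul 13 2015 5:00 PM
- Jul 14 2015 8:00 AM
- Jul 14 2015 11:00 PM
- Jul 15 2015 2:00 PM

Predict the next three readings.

Jul 16 2015 5:00 AM, Jul 16 2015 8:00 PM, Jul 17 2015 11:00 AM

Gaps: 15, 15, 15, 15, 15, 15 hours — each event is 15 hours after the previous one.
Jul 15 2015 2:00 PM + 15 h = Jul 16 2015 5:00 AM.
Jul 16 2015 5:00 AM + 15 h = Jul 16 2015 8:00 PM.
Jul 16 2015 8:00 PM + 15 h = Jul 17 2015 11:00 AM.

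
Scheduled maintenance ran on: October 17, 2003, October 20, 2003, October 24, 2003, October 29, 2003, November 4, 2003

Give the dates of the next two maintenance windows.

Intervals are 3, 4, 5, 6 days — an arithmetic progression with common difference 1.
Next gap: 7 days. November 4, 2003 + 7 days = November 11, 2003.
Next gap: 8 days. November 11, 2003 + 8 days = November 19, 2003.

November 11, 2003; November 19, 2003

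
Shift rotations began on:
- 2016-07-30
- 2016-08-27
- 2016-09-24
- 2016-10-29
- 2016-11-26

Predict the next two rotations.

2016-12-31, 2017-01-28

These are Saturdays with 28, 28, 35, 28-day gaps.
Each is the final Saturday of its month — 2016-07-30 is past the 28th, so '4th Saturday' doesn't fit.
Last Saturday of December 2016: 2016-12-31.
January 2017 ends with Saturday 2017-01-28.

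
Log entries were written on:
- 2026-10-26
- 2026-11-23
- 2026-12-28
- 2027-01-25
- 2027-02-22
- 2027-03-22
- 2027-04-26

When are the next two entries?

2027-05-24, 2027-06-28

All dates are Mondays, 28, 35, 28, 28, 28, 35 days apart.
Specifically, the 4th Monday of each month.
4th Monday of May 2027: 2027-05-24.
4th Monday of June 2027: 2027-06-28.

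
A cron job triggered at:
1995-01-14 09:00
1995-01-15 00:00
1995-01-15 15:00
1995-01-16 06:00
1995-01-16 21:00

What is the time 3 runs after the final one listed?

1995-01-18 18:00

Spacing: 15, 15, 15, 15 h — constant 15 h.
1995-01-16 21:00 + 15 h = 1995-01-17 12:00.
1995-01-17 12:00 + 15 h = 1995-01-18 03:00.
1995-01-18 03:00 + 15 h = 1995-01-18 18:00.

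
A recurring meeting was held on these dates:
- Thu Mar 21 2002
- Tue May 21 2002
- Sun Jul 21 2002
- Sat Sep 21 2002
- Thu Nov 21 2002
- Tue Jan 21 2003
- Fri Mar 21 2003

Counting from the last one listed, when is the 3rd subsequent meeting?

The day-of-month is always 21 (61, 61, 62, 61, 61, 59 days between events).
So this recurs on the 21st of every 2 months.
Next: May 2003 → Wed May 21 2003.
Next: July 2003 → Mon Jul 21 2003.
Next: September 2003 → Sun Sep 21 2003.

Sun Sep 21 2003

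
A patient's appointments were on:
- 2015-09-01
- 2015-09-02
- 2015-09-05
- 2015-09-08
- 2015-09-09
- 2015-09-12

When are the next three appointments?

2015-09-15, 2015-09-16, 2015-09-19

Every event lands on a Tuesday or Wednesday or Saturday (gaps cycle 1, 3, 3, 1, 3).
So the schedule is: every Tuesday, Wednesday and Saturday.
The following Tuesday is 2015-09-15.
The following Wednesday is 2015-09-16.
The following Saturday is 2015-09-19.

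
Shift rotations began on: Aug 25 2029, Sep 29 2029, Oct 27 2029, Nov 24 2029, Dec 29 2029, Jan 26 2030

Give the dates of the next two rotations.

Feb 23 2030, Mar 30 2030

All Saturdays; the gaps (35, 28, 28, 35, 28) vary with month length.
This is the last Saturday of each month.
Last Saturday of February 2030: Feb 23 2030.
March 2030 ends with Saturday Mar 30 2030.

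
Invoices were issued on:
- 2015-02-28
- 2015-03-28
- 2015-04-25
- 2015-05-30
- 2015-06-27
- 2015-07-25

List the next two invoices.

These are Saturdays with 28, 28, 35, 28, 28-day gaps.
Each is the final Saturday of its month — 2015-05-30 is past the 28th, so '4th Saturday' doesn't fit.
Last Saturday of August 2015: 2015-08-29.
Last Saturday of September 2015: 2015-09-26.

2015-08-29, 2015-09-26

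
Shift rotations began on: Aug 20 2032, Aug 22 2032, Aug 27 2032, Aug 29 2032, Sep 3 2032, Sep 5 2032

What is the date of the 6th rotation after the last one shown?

The gap pattern 2, 5, 2, 5, 2 repeats every 2 events.
These are the Fridays and Sundays of each week.
The following Friday is Sep 10 2032.
Next Sunday: Sep 12 2032.
Next Friday: Sep 17 2032.
The following Sunday is Sep 19 2032.
The following Friday is Sep 24 2032.
Next Sunday: Sep 26 2032.

Sep 26 2032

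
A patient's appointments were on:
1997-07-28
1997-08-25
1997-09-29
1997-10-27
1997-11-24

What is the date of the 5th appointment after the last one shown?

All Mondays; the gaps (28, 35, 28, 28) vary with month length.
This is the last Monday of each month.
December 1997 ends with Monday 1997-12-29.
January 1998 ends with Monday 1998-01-26.
February 1998 ends with Monday 1998-02-23.
Last Monday of March 1998: 1998-03-30.
Last Monday of April 1998: 1998-04-27.

1998-04-27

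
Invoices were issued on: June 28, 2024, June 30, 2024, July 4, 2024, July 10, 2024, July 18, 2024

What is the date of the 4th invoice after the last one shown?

September 8, 2024

The spacing grows by 2 each time: 2, 4, 6, 8 days.
Next gap: 10 days. July 18, 2024 + 10 days = July 28, 2024.
Next gap: 12 days. July 28, 2024 + 12 days = August 9, 2024.
Next gap: 14 days. August 9, 2024 + 14 days = August 23, 2024.
Next gap: 16 days. August 23, 2024 + 16 days = September 8, 2024.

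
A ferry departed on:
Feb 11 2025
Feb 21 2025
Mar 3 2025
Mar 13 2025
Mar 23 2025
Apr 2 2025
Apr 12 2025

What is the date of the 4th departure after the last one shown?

May 22 2025

The spacing is 10, 10, 10, 10, 10, 10 days — always 10 days.
Apr 12 2025 + 10 days = Apr 22 2025.
Apr 22 2025 + 10 days = May 2 2025.
May 2 2025 + 10 days = May 12 2025.
May 12 2025 + 10 days = May 22 2025.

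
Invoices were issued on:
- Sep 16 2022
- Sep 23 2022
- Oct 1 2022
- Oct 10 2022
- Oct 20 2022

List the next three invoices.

Intervals are 7, 8, 9, 10 days — an arithmetic progression with common difference 1.
Next gap: 11 days. Oct 20 2022 + 11 days = Oct 31 2022.
Next gap: 12 days. Oct 31 2022 + 12 days = Nov 12 2022.
Next gap: 13 days. Nov 12 2022 + 13 days = Nov 25 2022.

Oct 31 2022, Nov 12 2022, Nov 25 2022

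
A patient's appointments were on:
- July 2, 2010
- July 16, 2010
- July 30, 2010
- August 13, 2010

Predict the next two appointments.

August 27, 2010; September 10, 2010

Gaps between consecutive events: 14, 14, 14 days — a constant 14-day interval.
August 13, 2010 + 14 days = August 27, 2010.
August 27, 2010 + 14 days = September 10, 2010.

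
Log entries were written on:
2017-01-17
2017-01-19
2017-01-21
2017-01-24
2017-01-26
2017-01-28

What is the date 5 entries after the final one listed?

Every event lands on a Tuesday or Thursday or Saturday (gaps cycle 2, 2, 3, 2, 2).
So the schedule is: every Tuesday, Thursday and Saturday.
Next Tuesday: 2017-01-31.
Next Thursday: 2017-02-02.
Next Saturday: 2017-02-04.
Next Tuesday: 2017-02-07.
The following Thursday is 2017-02-09.

2017-02-09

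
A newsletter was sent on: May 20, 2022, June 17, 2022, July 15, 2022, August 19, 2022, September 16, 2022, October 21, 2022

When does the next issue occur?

All dates are Fridays, 28, 28, 35, 28, 35 days apart.
Specifically, the 3rd Friday of each month.
November 2022 — 3rd Friday is November 18, 2022.

November 18, 2022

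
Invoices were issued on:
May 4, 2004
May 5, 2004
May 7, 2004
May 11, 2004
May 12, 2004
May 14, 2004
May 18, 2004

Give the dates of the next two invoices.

Gaps: 1, 2, 4, 1, 2, 4 days — not constant, but cyclic with period 3.
The events fall on every Tuesday, Wednesday and Friday.
Next Wednesday: May 19, 2004.
The following Friday is May 21, 2004.

May 19, 2004; May 21, 2004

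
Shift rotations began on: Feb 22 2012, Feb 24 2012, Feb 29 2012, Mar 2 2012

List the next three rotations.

The gap pattern 2, 5, 2 repeats every 2 events.
These are the Wednesdays and Fridays of each week.
The following Wednesday is Mar 7 2012.
Next Friday: Mar 9 2012.
Next Wednesday: Mar 14 2012.

Mar 7 2012, Mar 9 2012, Mar 14 2012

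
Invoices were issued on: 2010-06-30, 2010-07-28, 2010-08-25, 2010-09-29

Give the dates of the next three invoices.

2010-10-27, 2010-11-24, 2010-12-29

These are Wednesdays with 28, 28, 35-day gaps.
Each is the final Wednesday of its month — 2010-06-30 is past the 28th, so '4th Wednesday' doesn't fit.
Last Wednesday of October 2010: 2010-10-27.
November 2010 ends with Wednesday 2010-11-24.
Last Wednesday of December 2010: 2010-12-29.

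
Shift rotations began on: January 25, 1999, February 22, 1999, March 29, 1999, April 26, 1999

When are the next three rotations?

May 31, 1999; June 28, 1999; July 26, 1999

All Mondays; the gaps (28, 35, 28) vary with month length.
This is the last Monday of each month.
May 1999 ends with Monday May 31, 1999.
June 1999 ends with Monday June 28, 1999.
July 1999 ends with Monday July 26, 1999.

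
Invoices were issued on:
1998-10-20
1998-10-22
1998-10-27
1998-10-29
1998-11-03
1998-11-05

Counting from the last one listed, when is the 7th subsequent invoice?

1998-12-01

The gap pattern 2, 5, 2, 5, 2 repeats every 2 events.
These are the Tuesdays and Thursdays of each week.
The following Tuesday is 1998-11-10.
Next Thursday: 1998-11-12.
Next Tuesday: 1998-11-17.
The following Thursday is 1998-11-19.
The following Tuesday is 1998-11-24.
The following Thursday is 1998-11-26.
Next Tuesday: 1998-12-01.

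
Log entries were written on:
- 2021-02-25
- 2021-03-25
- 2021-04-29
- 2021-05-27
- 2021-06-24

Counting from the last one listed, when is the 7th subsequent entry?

Every date is a Thursday; gaps 28, 35, 28, 28 days.
Each is the last Thursday of its month (at least one falls on the 29th or later, ruling out '4th Thursday').
Last Thursday of July 2021: 2021-07-29.
Last Thursday of August 2021: 2021-08-26.
September 2021 ends with Thursday 2021-09-30.
October 2021 ends with Thursday 2021-10-28.
November 2021 ends with Thursday 2021-11-25.
Last Thursday of December 2021: 2021-12-30.
January 2022 ends with Thursday 2022-01-27.

2022-01-27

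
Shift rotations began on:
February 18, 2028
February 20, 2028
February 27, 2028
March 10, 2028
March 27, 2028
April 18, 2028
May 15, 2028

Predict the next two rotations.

Intervals are 2, 7, 12, 17, 22, 27 days — an arithmetic progression with common difference 5.
Next gap: 32 days. May 15, 2028 + 32 days = June 16, 2028.
Next gap: 37 days. June 16, 2028 + 37 days = July 23, 2028.

June 16, 2028; July 23, 2028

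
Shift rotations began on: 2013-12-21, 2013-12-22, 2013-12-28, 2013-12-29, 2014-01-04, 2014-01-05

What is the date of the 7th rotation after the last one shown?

Gaps: 1, 6, 1, 6, 1 days — not constant, but cyclic with period 2.
The events fall on every Saturday and Sunday.
The following Saturday is 2014-01-11.
Next Sunday: 2014-01-12.
The following Saturday is 2014-01-18.
Next Sunday: 2014-01-19.
The following Saturday is 2014-01-25.
Next Sunday: 2014-01-26.
Next Saturday: 2014-02-01.

2014-02-01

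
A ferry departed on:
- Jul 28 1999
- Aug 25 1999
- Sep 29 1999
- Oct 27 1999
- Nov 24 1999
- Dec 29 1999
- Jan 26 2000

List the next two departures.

Feb 23 2000, Mar 29 2000

Every date is a Wednesday; gaps 28, 35, 28, 28, 35, 28 days.
Each is the last Wednesday of its month (at least one falls on the 29th or later, ruling out '4th Wednesday').
February 2000 ends with Wednesday Feb 23 2000.
Last Wednesday of March 2000: Mar 29 2000.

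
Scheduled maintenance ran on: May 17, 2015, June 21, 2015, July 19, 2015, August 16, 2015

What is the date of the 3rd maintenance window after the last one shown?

November 15, 2015

All dates are Sundays, 35, 28, 28 days apart.
Specifically, the 3rd Sunday of each month.
September 2015 — 3rd Sunday is September 20, 2015.
3rd Sunday of October 2015: October 18, 2015.
November 2015 — 3rd Sunday is November 15, 2015.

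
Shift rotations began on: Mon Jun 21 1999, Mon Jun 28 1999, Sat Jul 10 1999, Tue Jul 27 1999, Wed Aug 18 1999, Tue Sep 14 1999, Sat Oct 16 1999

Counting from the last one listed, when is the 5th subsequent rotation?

Intervals are 7, 12, 17, 22, 27, 32 days — an arithmetic progression with common difference 5.
Next gap: 37 days. Sat Oct 16 1999 + 37 days = Mon Nov 22 1999.
Next gap: 42 days. Mon Nov 22 1999 + 42 days = Mon Jan 3 2000.
Next gap: 47 days. Mon Jan 3 2000 + 47 days = Sat Feb 19 2000.
Next gap: 52 days. Sat Feb 19 2000 + 52 days = Tue Apr 11 2000.
Next gap: 57 days. Tue Apr 11 2000 + 57 days = Wed Jun 7 2000.

Wed Jun 7 2000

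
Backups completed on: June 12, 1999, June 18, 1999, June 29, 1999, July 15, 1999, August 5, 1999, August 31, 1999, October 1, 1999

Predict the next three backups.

November 6, 1999; December 17, 1999; February 1, 2000

Gaps: 6, 11, 16, 21, 26, 31 days — each gap is 5 larger than the previous one.
Next gap: 36 days. October 1, 1999 + 36 days = November 6, 1999.
Next gap: 41 days. November 6, 1999 + 41 days = December 17, 1999.
Next gap: 46 days. December 17, 1999 + 46 days = February 1, 2000.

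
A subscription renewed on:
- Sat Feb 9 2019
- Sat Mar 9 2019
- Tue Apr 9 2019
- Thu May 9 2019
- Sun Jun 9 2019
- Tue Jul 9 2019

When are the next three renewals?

Gaps: 28, 31, 30, 31, 30 days — not constant. Every event is on the 9th of the month.
Pattern: the 9th of each month.
Next: August 2019 → Fri Aug 9 2019.
Next: September 2019 → Mon Sep 9 2019.
Next: October 2019 → Wed Oct 9 2019.

Fri Aug 9 2019, Mon Sep 9 2019, Wed Oct 9 2019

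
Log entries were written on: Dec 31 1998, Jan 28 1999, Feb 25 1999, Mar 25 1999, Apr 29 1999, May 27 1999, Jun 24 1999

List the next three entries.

These are Thursdays with 28, 28, 28, 35, 28, 28-day gaps.
Each is the final Thursday of its month — Dec 31 1998 is past the 28th, so '4th Thursday' doesn't fit.
July 1999 ends with Thursday Jul 29 1999.
Last Thursday of August 1999: Aug 26 1999.
September 1999 ends with Thursday Sep 30 1999.

Jul 29 1999, Aug 26 1999, Sep 30 1999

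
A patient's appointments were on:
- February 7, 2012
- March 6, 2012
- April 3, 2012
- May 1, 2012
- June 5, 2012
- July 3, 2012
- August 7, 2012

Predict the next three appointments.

September 4, 2012; October 2, 2012; November 6, 2012

These are Tuesdays at 28- or 35-day spacing (28, 28, 28, 35, 28, 35).
The pattern: 1st Tuesday of the month.
1st Tuesday of September 2012: September 4, 2012.
October 2012 — 1st Tuesday is October 2, 2012.
November 2012 — 1st Tuesday is November 6, 2012.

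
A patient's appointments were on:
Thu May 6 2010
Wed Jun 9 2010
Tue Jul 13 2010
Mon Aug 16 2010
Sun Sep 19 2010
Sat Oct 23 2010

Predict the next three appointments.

Fri Nov 26 2010, Thu Dec 30 2010, Wed Feb 2 2011

The spacing is 34, 34, 34, 34, 34 days — always 34 days.
Sat Oct 23 2010 + 34 days = Fri Nov 26 2010.
Fri Nov 26 2010 + 34 days = Thu Dec 30 2010.
Thu Dec 30 2010 + 34 days = Wed Feb 2 2011.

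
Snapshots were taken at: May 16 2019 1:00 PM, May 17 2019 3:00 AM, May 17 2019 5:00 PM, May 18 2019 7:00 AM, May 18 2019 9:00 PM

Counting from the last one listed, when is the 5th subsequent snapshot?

Spacing: 14, 14, 14, 14 h — constant 14 h.
May 18 2019 9:00 PM + 14 h = May 19 2019 11:00 AM.
May 19 2019 11:00 AM + 14 h = May 20 2019 1:00 AM.
May 20 2019 1:00 AM + 14 h = May 20 2019 3:00 PM.
May 20 2019 3:00 PM + 14 h = May 21 2019 5:00 AM.
May 21 2019 5:00 AM + 14 h = May 21 2019 7:00 PM.

May 21 2019 7:00 PM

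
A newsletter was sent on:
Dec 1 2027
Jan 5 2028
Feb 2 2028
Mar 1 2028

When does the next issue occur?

These are Wednesdays at 28- or 35-day spacing (35, 28, 28).
The pattern: 1st Wednesday of the month.
April 2028 — 1st Wednesday is Apr 5 2028.

Apr 5 2028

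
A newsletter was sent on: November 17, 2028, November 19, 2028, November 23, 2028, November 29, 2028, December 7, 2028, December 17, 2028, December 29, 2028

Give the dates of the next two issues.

Intervals are 2, 4, 6, 8, 10, 12 days — an arithmetic progression with common difference 2.
Next gap: 14 days. December 29, 2028 + 14 days = January 12, 2029.
Next gap: 16 days. January 12, 2029 + 16 days = January 28, 2029.

January 12, 2029; January 28, 2029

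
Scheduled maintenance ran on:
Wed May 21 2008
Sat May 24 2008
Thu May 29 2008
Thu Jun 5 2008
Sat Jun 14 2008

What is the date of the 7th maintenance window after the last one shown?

Sat Oct 11 2008

The spacing grows by 2 each time: 3, 5, 7, 9 days.
Next gap: 11 days. Sat Jun 14 2008 + 11 days = Wed Jun 25 2008.
Next gap: 13 days. Wed Jun 25 2008 + 13 days = Tue Jul 8 2008.
Next gap: 15 days. Tue Jul 8 2008 + 15 days = Wed Jul 23 2008.
Next gap: 17 days. Wed Jul 23 2008 + 17 days = Sat Aug 9 2008.
Next gap: 19 days. Sat Aug 9 2008 + 19 days = Thu Aug 28 2008.
Next gap: 21 days. Thu Aug 28 2008 + 21 days = Thu Sep 18 2008.
Next gap: 23 days. Thu Sep 18 2008 + 23 days = Sat Oct 11 2008.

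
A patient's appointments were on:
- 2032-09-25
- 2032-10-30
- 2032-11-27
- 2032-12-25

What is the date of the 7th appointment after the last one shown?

2033-07-30

Every date is a Saturday; gaps 35, 28, 28 days.
Each is the last Saturday of its month (at least one falls on the 29th or later, ruling out '4th Saturday').
Last Saturday of January 2033: 2033-01-29.
Last Saturday of February 2033: 2033-02-26.
March 2033 ends with Saturday 2033-03-26.
April 2033 ends with Saturday 2033-04-30.
May 2033 ends with Saturday 2033-05-28.
Last Saturday of June 2033: 2033-06-25.
July 2033 ends with Saturday 2033-07-30.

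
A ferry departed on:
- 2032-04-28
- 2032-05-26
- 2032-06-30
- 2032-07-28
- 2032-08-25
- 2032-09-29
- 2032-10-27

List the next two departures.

Every date is a Wednesday; gaps 28, 35, 28, 28, 35, 28 days.
Each is the last Wednesday of its month (at least one falls on the 29th or later, ruling out '4th Wednesday').
November 2032 ends with Wednesday 2032-11-24.
December 2032 ends with Wednesday 2032-12-29.

2032-11-24, 2032-12-29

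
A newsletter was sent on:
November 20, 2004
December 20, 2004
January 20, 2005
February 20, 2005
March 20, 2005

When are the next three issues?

April 20, 2005; May 20, 2005; June 20, 2005

Each date is the 20th; the gaps (30, 31, 31, 28) track the month lengths.
The rule is the 20th of each month.
Next: April 2005 → April 20, 2005.
May 2005: May 20, 2005.
Next: June 2005 → June 20, 2005.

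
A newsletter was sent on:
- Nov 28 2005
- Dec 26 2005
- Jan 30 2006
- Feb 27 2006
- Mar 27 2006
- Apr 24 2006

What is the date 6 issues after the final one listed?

All Mondays; the gaps (28, 35, 28, 28, 28) vary with month length.
This is the last Monday of each month.
May 2006 ends with Monday May 29 2006.
June 2006 ends with Monday Jun 26 2006.
July 2006 ends with Monday Jul 31 2006.
August 2006 ends with Monday Aug 28 2006.
September 2006 ends with Monday Sep 25 2006.
Last Monday of October 2006: Oct 30 2006.

Oct 30 2006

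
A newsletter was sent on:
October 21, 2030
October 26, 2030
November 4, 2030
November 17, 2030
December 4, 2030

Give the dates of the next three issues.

December 25, 2030; January 19, 2031; February 17, 2031

Gaps: 5, 9, 13, 17 days — each gap is 4 larger than the previous one.
Next gap: 21 days. December 4, 2030 + 21 days = December 25, 2030.
Next gap: 25 days. December 25, 2030 + 25 days = January 19, 2031.
Next gap: 29 days. January 19, 2031 + 29 days = February 17, 2031.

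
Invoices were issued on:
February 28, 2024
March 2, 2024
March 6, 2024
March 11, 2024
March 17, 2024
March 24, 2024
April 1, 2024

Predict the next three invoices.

April 10, 2024; April 20, 2024; May 1, 2024

Intervals are 3, 4, 5, 6, 7, 8 days — an arithmetic progression with common difference 1.
Next gap: 9 days. April 1, 2024 + 9 days = April 10, 2024.
Next gap: 10 days. April 10, 2024 + 10 days = April 20, 2024.
Next gap: 11 days. April 20, 2024 + 11 days = May 1, 2024.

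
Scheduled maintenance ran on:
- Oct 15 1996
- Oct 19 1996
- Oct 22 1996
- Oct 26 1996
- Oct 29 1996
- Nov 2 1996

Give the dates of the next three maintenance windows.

Nov 5 1996, Nov 9 1996, Nov 12 1996

The gap pattern 4, 3, 4, 3, 4 repeats every 2 events.
These are the Tuesdays and Saturdays of each week.
Next Tuesday: Nov 5 1996.
The following Saturday is Nov 9 1996.
Next Tuesday: Nov 12 1996.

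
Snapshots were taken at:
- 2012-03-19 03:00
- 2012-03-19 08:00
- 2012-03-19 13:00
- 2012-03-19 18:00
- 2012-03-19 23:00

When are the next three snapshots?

2012-03-20 04:00, 2012-03-20 09:00, 2012-03-20 14:00

Spacing: 5, 5, 5, 5 h — constant 5 h.
2012-03-19 23:00 + 5 h = 2012-03-20 04:00.
2012-03-20 04:00 + 5 h = 2012-03-20 09:00.
2012-03-20 09:00 + 5 h = 2012-03-20 14:00.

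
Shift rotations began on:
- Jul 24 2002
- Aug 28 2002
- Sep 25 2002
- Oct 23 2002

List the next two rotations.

Nov 27 2002, Dec 25 2002

All dates are Wednesdays, 35, 28, 28 days apart.
Specifically, the 4th Wednesday of each month.
November 2002 — 4th Wednesday is Nov 27 2002.
December 2002 — 4th Wednesday is Dec 25 2002.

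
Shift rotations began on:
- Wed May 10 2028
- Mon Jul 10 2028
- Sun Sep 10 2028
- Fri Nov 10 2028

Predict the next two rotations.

Wed Jan 10 2029, Sat Mar 10 2029

Each date is the 10th; the gaps (61, 62, 61) track the month lengths.
The rule is the 10th of every 2 months.
January 2029: Wed Jan 10 2029.
Next: March 2029 → Sat Mar 10 2029.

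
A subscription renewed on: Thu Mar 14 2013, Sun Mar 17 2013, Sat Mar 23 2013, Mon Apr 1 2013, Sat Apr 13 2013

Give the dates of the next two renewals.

Gaps: 3, 6, 9, 12 days — each gap is 3 larger than the previous one.
Next gap: 15 days. Sat Apr 13 2013 + 15 days = Sun Apr 28 2013.
Next gap: 18 days. Sun Apr 28 2013 + 18 days = Thu May 16 2013.

Sun Apr 28 2013, Thu May 16 2013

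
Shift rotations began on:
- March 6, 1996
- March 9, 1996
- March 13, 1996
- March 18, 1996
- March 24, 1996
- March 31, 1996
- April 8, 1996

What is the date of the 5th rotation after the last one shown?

June 2, 1996

Gaps: 3, 4, 5, 6, 7, 8 days — each gap is 1 larger than the previous one.
Next gap: 9 days. April 8, 1996 + 9 days = April 17, 1996.
Next gap: 10 days. April 17, 1996 + 10 days = April 27, 1996.
Next gap: 11 days. April 27, 1996 + 11 days = May 8, 1996.
Next gap: 12 days. May 8, 1996 + 12 days = May 20, 1996.
Next gap: 13 days. May 20, 1996 + 13 days = June 2, 1996.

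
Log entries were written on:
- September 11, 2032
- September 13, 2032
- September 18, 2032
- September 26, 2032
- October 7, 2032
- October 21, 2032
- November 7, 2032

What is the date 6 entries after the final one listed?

April 21, 2033

Intervals are 2, 5, 8, 11, 14, 17 days — an arithmetic progression with common difference 3.
Next gap: 20 days. November 7, 2032 + 20 days = November 27, 2032.
Next gap: 23 days. November 27, 2032 + 23 days = December 20, 2032.
Next gap: 26 days. December 20, 2032 + 26 days = January 15, 2033.
Next gap: 29 days. January 15, 2033 + 29 days = February 13, 2033.
Next gap: 32 days. February 13, 2033 + 32 days = March 17, 2033.
Next gap: 35 days. March 17, 2033 + 35 days = April 21, 2033.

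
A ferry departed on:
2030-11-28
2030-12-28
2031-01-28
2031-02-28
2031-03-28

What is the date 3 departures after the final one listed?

Each date is the 28th; the gaps (30, 31, 31, 28) track the month lengths.
The rule is the 28th of each month.
Next: April 2031 → 2031-04-28.
Next: May 2031 → 2031-05-28.
June 2031: 2031-06-28.

2031-06-28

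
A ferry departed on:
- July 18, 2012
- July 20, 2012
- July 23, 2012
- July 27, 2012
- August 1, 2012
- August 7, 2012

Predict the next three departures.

Gaps: 2, 3, 4, 5, 6 days — each gap is 1 larger than the previous one.
Next gap: 7 days. August 7, 2012 + 7 days = August 14, 2012.
Next gap: 8 days. August 14, 2012 + 8 days = August 22, 2012.
Next gap: 9 days. August 22, 2012 + 9 days = August 31, 2012.

August 14, 2012; August 22, 2012; August 31, 2012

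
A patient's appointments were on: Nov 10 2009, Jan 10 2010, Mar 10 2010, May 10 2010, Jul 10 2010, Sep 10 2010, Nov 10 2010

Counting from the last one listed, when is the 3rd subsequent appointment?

Gaps: 61, 59, 61, 61, 62, 61 days — not constant. Every event is on the 10th of the month.
Pattern: the 10th of every 2 months.
Next: January 2011 → Jan 10 2011.
Next: March 2011 → Mar 10 2011.
May 2011: May 10 2011.

May 10 2011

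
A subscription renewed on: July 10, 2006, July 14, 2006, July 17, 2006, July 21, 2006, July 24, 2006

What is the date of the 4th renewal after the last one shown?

The gap pattern 4, 3, 4, 3 repeats every 2 events.
These are the Mondays and Fridays of each week.
Next Friday: July 28, 2006.
The following Monday is July 31, 2006.
Next Friday: August 4, 2006.
The following Monday is August 7, 2006.

August 7, 2006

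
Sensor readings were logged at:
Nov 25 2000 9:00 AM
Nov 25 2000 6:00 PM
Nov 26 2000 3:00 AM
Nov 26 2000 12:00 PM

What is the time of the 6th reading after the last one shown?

Gaps: 9, 9, 9 hours — each event is 9 hours after the previous one.
Nov 26 2000 12:00 PM + 9 h = Nov 26 2000 9:00 PM.
Nov 26 2000 9:00 PM + 9 h = Nov 27 2000 6:00 AM.
Nov 27 2000 6:00 AM + 9 h = Nov 27 2000 3:00 PM.
Nov 27 2000 3:00 PM + 9 h = Nov 28 2000 12:00 AM.
Nov 28 2000 12:00 AM + 9 h = Nov 28 2000 9:00 AM.
Nov 28 2000 9:00 AM + 9 h = Nov 28 2000 6:00 PM.

Nov 28 2000 6:00 PM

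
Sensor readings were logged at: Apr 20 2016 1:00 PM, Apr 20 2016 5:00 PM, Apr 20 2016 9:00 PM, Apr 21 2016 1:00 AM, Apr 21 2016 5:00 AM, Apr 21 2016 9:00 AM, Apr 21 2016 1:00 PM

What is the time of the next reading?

Apr 21 2016 5:00 PM

The interval is a steady 4 hours (4, 4, 4, 4, 4, 4).
Apr 21 2016 1:00 PM + 4 h = Apr 21 2016 5:00 PM.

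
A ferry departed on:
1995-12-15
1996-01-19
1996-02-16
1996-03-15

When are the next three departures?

Gaps: 35, 28, 28 days — a mix of 28 and 35. Every date is a Friday.
Each is the 3rd Friday of its month.
3rd Friday of April 1996: 1996-04-19.
3rd Friday of May 1996: 1996-05-17.
3rd Friday of June 1996: 1996-06-21.

1996-04-19, 1996-05-17, 1996-06-21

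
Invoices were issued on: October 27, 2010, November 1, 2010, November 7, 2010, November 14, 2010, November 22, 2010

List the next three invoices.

Gaps: 5, 6, 7, 8 days — each gap is 1 larger than the previous one.
Next gap: 9 days. November 22, 2010 + 9 days = December 1, 2010.
Next gap: 10 days. December 1, 2010 + 10 days = December 11, 2010.
Next gap: 11 days. December 11, 2010 + 11 days = December 22, 2010.

December 1, 2010; December 11, 2010; December 22, 2010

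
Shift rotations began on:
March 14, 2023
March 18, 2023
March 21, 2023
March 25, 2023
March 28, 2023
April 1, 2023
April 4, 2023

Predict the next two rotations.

April 8, 2023; April 11, 2023

Every event lands on a Tuesday or Saturday (gaps cycle 4, 3, 4, 3, 4, 3).
So the schedule is: every Tuesday and Saturday.
The following Saturday is April 8, 2023.
The following Tuesday is April 11, 2023.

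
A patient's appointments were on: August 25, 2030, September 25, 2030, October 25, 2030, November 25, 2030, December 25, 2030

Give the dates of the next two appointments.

The day-of-month is always 25 (31, 30, 31, 30 days between events).
So this recurs on the 25th of each month.
Next: January 2031 → January 25, 2031.
February 2031: February 25, 2031.

January 25, 2031; February 25, 2031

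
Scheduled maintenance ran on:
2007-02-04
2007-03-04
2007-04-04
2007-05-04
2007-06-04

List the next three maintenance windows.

Gaps: 28, 31, 30, 31 days — not constant. Every event is on the 4th of the month.
Pattern: the 4th of each month.
July 2007: 2007-07-04.
August 2007: 2007-08-04.
Next: September 2007 → 2007-09-04.

2007-07-04, 2007-08-04, 2007-09-04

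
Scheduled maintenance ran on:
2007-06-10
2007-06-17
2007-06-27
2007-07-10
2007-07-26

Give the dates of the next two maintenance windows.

2007-08-14, 2007-09-05

Intervals are 7, 10, 13, 16 days — an arithmetic progression with common difference 3.
Next gap: 19 days. 2007-07-26 + 19 days = 2007-08-14.
Next gap: 22 days. 2007-08-14 + 22 days = 2007-09-05.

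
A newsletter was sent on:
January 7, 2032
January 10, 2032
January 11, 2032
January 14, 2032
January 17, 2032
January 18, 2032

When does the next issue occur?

The gap pattern 3, 1, 3, 3, 1 repeats every 3 events.
These are the Wednesdays, Saturdays and Sundays of each week.
The following Wednesday is January 21, 2032.

January 21, 2032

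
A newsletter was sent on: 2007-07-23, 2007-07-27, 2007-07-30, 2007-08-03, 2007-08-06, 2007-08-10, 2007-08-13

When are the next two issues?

2007-08-17, 2007-08-20

Gaps: 4, 3, 4, 3, 4, 3 days — not constant, but cyclic with period 2.
The events fall on every Monday and Friday.
Next Friday: 2007-08-17.
Next Monday: 2007-08-20.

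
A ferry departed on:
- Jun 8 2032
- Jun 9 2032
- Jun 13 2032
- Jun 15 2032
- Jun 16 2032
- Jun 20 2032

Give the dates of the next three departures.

Jun 22 2032, Jun 23 2032, Jun 27 2032

Gaps: 1, 4, 2, 1, 4 days — not constant, but cyclic with period 3.
The events fall on every Tuesday, Wednesday and Sunday.
Next Tuesday: Jun 22 2032.
Next Wednesday: Jun 23 2032.
Next Sunday: Jun 27 2032.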